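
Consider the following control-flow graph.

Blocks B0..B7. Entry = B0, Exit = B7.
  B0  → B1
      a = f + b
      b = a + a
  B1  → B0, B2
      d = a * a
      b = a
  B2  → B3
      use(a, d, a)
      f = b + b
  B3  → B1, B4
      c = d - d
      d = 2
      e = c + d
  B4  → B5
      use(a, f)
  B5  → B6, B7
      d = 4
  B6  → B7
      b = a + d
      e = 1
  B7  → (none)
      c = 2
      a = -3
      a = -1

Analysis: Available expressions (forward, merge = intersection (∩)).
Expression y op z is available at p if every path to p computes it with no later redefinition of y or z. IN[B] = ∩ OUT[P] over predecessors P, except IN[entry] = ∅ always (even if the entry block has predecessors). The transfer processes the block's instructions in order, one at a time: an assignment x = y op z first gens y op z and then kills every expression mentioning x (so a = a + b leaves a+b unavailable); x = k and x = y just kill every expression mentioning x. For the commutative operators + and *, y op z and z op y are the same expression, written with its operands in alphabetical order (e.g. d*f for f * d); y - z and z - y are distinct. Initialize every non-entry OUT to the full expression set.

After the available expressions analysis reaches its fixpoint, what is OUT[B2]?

Answer: {a*a, a+a, b+b}

Working:
Fixpoint table:
  B0:   IN={}   OUT={a+a}
  B1:   IN={a+a}   OUT={a*a, a+a}
  B2:   IN={a*a, a+a}   OUT={a*a, a+a, b+b}
  B3:   IN={a*a, a+a, b+b}   OUT={a*a, a+a, b+b, c+d}
  B4:   IN={a*a, a+a, b+b, c+d}   OUT={a*a, a+a, b+b, c+d}
  B5:   IN={a*a, a+a, b+b, c+d}   OUT={a*a, a+a, b+b}
  B6:   IN={a*a, a+a, b+b}   OUT={a*a, a+a, a+d}
  B7:   IN={a*a, a+a}   OUT={}

Merge at B2: IN[B2] = OUT[B1] = {a*a, a+a}
Applying B2's transfer function to that IN value gives OUT[B2] (row B2 above).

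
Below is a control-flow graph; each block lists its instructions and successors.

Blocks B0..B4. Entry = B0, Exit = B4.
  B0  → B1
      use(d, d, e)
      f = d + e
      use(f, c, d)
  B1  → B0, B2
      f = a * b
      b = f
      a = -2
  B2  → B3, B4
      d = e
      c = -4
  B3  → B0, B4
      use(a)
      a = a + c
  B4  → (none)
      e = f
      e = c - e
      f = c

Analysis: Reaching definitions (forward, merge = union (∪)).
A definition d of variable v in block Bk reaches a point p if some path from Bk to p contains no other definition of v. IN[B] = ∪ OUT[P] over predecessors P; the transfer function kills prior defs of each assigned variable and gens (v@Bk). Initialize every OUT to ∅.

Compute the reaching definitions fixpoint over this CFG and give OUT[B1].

Fixpoint table:
  B0:   IN={a@B1, a@B3, b@B1, c@B2, d@B2, f@B1}   OUT={a@B1, a@B3, b@B1, c@B2, d@B2, f@B0}
  B1:   IN={a@B1, a@B3, b@B1, c@B2, d@B2, f@B0}   OUT={a@B1, b@B1, c@B2, d@B2, f@B1}
  B2:   IN={a@B1, b@B1, c@B2, d@B2, f@B1}   OUT={a@B1, b@B1, c@B2, d@B2, f@B1}
  B3:   IN={a@B1, b@B1, c@B2, d@B2, f@B1}   OUT={a@B3, b@B1, c@B2, d@B2, f@B1}
  B4:   IN={a@B1, a@B3, b@B1, c@B2, d@B2, f@B1}   OUT={a@B1, a@B3, b@B1, c@B2, d@B2, e@B4, f@B4}

Merge at B1: IN[B1] = OUT[B0] = {a@B1, a@B3, b@B1, c@B2, d@B2, f@B0}
Applying B1's transfer function to that IN value gives OUT[B1] (row B1 above).

Answer: {a@B1, b@B1, c@B2, d@B2, f@B1}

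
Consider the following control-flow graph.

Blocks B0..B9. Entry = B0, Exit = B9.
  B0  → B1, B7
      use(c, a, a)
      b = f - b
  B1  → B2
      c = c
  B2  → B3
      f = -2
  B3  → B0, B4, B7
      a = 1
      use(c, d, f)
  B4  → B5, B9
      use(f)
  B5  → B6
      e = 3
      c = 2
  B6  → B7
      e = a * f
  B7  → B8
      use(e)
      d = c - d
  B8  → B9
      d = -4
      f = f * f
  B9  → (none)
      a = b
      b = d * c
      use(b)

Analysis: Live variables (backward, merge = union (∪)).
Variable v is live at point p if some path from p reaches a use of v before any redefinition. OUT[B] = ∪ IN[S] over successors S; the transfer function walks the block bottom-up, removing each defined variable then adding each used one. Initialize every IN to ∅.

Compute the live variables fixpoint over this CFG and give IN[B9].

Answer: {b, c, d}

Trace:
Per-block solution:
  B0:   IN={a, b, c, d, e, f}   OUT={b, c, d, e, f}
  B1:   IN={b, c, d, e}   OUT={b, c, d, e}
  B2:   IN={b, c, d, e}   OUT={b, c, d, e, f}
  B3:   IN={b, c, d, e, f}   OUT={a, b, c, d, e, f}
  B4:   IN={a, b, c, d, f}   OUT={a, b, c, d, f}
  B5:   IN={a, b, d, f}   OUT={a, b, c, d, f}
  B6:   IN={a, b, c, d, f}   OUT={b, c, d, e, f}
  B7:   IN={b, c, d, e, f}   OUT={b, c, f}
  B8:   IN={b, c, f}   OUT={b, c, d}
  B9:   IN={b, c, d}   OUT={}

B9 is the boundary node: OUT[B9] = {}
Applying B9's transfer function to that OUT value gives IN[B9] (row B9 above).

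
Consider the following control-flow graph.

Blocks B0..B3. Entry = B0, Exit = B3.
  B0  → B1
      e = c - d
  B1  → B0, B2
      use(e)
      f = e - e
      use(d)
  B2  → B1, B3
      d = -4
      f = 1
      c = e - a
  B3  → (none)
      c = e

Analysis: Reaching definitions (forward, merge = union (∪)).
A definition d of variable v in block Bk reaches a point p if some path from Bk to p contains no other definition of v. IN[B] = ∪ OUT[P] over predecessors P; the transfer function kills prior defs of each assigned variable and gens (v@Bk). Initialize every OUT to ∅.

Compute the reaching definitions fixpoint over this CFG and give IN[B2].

Fixpoint table:
  B0: | IN={c@B2, d@B2, e@B0, f@B1} | OUT={c@B2, d@B2, e@B0, f@B1}
  B1: | IN={c@B2, d@B2, e@B0, f@B1, f@B2} | OUT={c@B2, d@B2, e@B0, f@B1}
  B2: | IN={c@B2, d@B2, e@B0, f@B1} | OUT={c@B2, d@B2, e@B0, f@B2}
  B3: | IN={c@B2, d@B2, e@B0, f@B2} | OUT={c@B3, d@B2, e@B0, f@B2}

Merge at B2: IN[B2] = OUT[B1] = {c@B2, d@B2, e@B0, f@B1}

Answer: {c@B2, d@B2, e@B0, f@B1}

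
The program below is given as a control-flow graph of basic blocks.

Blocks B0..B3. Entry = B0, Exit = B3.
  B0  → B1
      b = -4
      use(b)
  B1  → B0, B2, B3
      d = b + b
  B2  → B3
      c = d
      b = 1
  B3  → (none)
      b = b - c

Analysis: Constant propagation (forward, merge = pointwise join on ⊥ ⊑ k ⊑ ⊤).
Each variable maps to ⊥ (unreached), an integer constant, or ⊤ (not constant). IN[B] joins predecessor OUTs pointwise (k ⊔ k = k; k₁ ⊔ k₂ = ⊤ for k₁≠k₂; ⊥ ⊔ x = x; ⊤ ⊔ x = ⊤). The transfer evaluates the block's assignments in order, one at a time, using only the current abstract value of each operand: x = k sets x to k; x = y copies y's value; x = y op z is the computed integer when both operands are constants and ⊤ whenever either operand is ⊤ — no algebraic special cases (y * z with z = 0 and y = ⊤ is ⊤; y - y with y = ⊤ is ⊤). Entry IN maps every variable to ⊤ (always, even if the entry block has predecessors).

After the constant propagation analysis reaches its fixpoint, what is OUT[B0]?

Converged values:
  B0:  IN=(all ⊤)  OUT={b:-4; rest ⊤}
  B1:  IN={b:-4; rest ⊤}  OUT={b:-4, d:-8; rest ⊤}
  B2:  IN={b:-4, d:-8; rest ⊤}  OUT={b:1, c:-8, d:-8; rest ⊤}
  B3:  IN={d:-8; rest ⊤}  OUT={d:-8; rest ⊤}

Merge at B0 (entry node, so the boundary value (all ⊤) is joined with the incoming edge(s)): IN[B0] = (all ⊤) ⊔ OUT[B1] = {a: ⊤, b: ⊤, c: ⊤, d: ⊤, e: ⊤, f: ⊤}
Applying B0's transfer function to that IN value gives OUT[B0] (row B0 above).

Answer: {a: ⊤, b: -4, c: ⊤, d: ⊤, e: ⊤, f: ⊤}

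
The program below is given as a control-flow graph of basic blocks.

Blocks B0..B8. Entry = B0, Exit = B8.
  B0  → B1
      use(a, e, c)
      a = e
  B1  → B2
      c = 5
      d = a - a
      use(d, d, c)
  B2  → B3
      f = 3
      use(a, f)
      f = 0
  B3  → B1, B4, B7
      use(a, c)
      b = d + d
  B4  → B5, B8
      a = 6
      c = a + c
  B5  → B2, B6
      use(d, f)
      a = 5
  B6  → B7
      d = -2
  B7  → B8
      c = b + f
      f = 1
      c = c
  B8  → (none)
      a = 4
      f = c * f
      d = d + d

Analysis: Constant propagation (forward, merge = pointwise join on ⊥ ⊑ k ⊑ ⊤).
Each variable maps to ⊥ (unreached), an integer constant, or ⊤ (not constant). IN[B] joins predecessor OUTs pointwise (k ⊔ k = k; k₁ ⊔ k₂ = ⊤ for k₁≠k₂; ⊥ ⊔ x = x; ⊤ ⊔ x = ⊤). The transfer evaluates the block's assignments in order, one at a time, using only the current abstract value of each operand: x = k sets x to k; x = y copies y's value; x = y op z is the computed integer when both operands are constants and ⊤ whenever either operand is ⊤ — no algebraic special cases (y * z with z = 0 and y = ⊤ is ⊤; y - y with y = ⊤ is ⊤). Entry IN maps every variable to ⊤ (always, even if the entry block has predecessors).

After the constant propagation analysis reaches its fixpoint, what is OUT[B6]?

Fixpoint table:
  B0: | IN=(all ⊤) | OUT=(all ⊤)
  B1: | IN=(all ⊤) | OUT={c:5; rest ⊤}
  B2: | IN=(all ⊤) | OUT={f:0; rest ⊤}
  B3: | IN={f:0; rest ⊤} | OUT={f:0; rest ⊤}
  B4: | IN={f:0; rest ⊤} | OUT={a:6, f:0; rest ⊤}
  B5: | IN={a:6, f:0; rest ⊤} | OUT={a:5, f:0; rest ⊤}
  B6: | IN={a:5, f:0; rest ⊤} | OUT={a:5, d:-2, f:0; rest ⊤}
  B7: | IN={f:0; rest ⊤} | OUT={f:1; rest ⊤}
  B8: | IN=(all ⊤) | OUT={a:4; rest ⊤}

Merge at B6: IN[B6] = OUT[B5] = {a: 5, b: ⊤, c: ⊤, d: ⊤, e: ⊤, f: 0}
Applying B6's transfer function to that IN value gives OUT[B6] (row B6 above).

Answer: {a: 5, b: ⊤, c: ⊤, d: -2, e: ⊤, f: 0}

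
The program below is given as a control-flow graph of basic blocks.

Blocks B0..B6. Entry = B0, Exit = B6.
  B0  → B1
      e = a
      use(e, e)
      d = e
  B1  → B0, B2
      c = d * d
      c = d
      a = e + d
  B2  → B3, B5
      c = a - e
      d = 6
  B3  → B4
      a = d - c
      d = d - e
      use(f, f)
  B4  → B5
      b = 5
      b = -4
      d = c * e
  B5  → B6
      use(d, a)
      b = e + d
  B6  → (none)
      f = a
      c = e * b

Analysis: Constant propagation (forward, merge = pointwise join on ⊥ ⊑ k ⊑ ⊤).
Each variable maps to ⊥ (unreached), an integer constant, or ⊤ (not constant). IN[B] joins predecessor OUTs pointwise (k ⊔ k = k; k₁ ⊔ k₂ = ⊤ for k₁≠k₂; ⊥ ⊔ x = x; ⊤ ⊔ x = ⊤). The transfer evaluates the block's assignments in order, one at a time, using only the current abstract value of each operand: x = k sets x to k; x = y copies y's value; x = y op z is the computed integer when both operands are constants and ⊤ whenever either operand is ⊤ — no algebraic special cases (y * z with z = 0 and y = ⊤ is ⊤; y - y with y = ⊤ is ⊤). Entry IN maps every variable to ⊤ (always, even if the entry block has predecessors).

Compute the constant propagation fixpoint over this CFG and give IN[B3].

Per-block solution:
  B0:   IN=(all ⊤)   OUT=(all ⊤)
  B1:   IN=(all ⊤)   OUT=(all ⊤)
  B2:   IN=(all ⊤)   OUT={d:6; rest ⊤}
  B3:   IN={d:6; rest ⊤}   OUT=(all ⊤)
  B4:   IN=(all ⊤)   OUT={b:-4; rest ⊤}
  B5:   IN=(all ⊤)   OUT=(all ⊤)
  B6:   IN=(all ⊤)   OUT=(all ⊤)

Merge at B3: IN[B3] = OUT[B2] = {a: ⊤, b: ⊤, c: ⊤, d: 6, e: ⊤, f: ⊤}

Answer: {a: ⊤, b: ⊤, c: ⊤, d: 6, e: ⊤, f: ⊤}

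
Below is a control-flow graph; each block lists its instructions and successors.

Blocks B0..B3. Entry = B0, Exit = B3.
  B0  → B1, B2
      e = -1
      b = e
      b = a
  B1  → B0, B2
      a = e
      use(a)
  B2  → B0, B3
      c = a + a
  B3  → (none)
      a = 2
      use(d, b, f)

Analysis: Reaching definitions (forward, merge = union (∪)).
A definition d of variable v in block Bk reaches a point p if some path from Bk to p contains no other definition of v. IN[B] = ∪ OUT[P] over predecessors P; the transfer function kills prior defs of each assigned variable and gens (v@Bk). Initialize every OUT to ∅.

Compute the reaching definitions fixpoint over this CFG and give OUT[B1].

Converged values:
  B0: | IN={a@B1, b@B0, c@B2, e@B0} | OUT={a@B1, b@B0, c@B2, e@B0}
  B1: | IN={a@B1, b@B0, c@B2, e@B0} | OUT={a@B1, b@B0, c@B2, e@B0}
  B2: | IN={a@B1, b@B0, c@B2, e@B0} | OUT={a@B1, b@B0, c@B2, e@B0}
  B3: | IN={a@B1, b@B0, c@B2, e@B0} | OUT={a@B3, b@B0, c@B2, e@B0}

Merge at B1: IN[B1] = OUT[B0] = {a@B1, b@B0, c@B2, e@B0}
Applying B1's transfer function to that IN value gives OUT[B1] (row B1 above).

Answer: {a@B1, b@B0, c@B2, e@B0}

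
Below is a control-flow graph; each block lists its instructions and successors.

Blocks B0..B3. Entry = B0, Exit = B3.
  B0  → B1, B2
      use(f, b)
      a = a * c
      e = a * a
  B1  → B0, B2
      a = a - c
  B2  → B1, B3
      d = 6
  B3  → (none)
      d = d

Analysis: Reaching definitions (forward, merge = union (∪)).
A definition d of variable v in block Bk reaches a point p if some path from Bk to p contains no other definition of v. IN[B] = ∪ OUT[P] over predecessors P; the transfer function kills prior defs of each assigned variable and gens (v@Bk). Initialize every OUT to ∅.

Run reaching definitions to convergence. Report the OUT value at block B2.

Fixpoint table:
  B0: | IN={a@B1, d@B2, e@B0} | OUT={a@B0, d@B2, e@B0}
  B1: | IN={a@B0, a@B1, d@B2, e@B0} | OUT={a@B1, d@B2, e@B0}
  B2: | IN={a@B0, a@B1, d@B2, e@B0} | OUT={a@B0, a@B1, d@B2, e@B0}
  B3: | IN={a@B0, a@B1, d@B2, e@B0} | OUT={a@B0, a@B1, d@B3, e@B0}

Merge at B2: IN[B2] = OUT[B0] ⊔ OUT[B1] = {a@B0, a@B1, d@B2, e@B0}
Applying B2's transfer function to that IN value gives OUT[B2] (row B2 above).

Answer: {a@B0, a@B1, d@B2, e@B0}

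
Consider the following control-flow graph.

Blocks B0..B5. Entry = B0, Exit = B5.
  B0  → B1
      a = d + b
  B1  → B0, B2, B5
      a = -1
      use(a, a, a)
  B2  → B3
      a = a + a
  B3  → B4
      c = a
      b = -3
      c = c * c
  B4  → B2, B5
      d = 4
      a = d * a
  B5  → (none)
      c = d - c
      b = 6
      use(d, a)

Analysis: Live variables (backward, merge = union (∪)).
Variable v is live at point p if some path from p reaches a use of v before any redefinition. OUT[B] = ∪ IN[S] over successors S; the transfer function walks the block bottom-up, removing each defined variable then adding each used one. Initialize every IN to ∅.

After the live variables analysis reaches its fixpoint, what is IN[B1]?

Answer: {b, c, d}

Derivation:
Per-block solution:
  B0: | IN={b, c, d} | OUT={b, c, d}
  B1: | IN={b, c, d} | OUT={a, b, c, d}
  B2: | IN={a} | OUT={a}
  B3: | IN={a} | OUT={a, c}
  B4: | IN={a, c} | OUT={a, c, d}
  B5: | IN={a, c, d} | OUT={}

Merge at B1: OUT[B1] = IN[B0] ⊔ IN[B2] ⊔ IN[B5] = {a, b, c, d}
Applying B1's transfer function to that OUT value gives IN[B1] (row B1 above).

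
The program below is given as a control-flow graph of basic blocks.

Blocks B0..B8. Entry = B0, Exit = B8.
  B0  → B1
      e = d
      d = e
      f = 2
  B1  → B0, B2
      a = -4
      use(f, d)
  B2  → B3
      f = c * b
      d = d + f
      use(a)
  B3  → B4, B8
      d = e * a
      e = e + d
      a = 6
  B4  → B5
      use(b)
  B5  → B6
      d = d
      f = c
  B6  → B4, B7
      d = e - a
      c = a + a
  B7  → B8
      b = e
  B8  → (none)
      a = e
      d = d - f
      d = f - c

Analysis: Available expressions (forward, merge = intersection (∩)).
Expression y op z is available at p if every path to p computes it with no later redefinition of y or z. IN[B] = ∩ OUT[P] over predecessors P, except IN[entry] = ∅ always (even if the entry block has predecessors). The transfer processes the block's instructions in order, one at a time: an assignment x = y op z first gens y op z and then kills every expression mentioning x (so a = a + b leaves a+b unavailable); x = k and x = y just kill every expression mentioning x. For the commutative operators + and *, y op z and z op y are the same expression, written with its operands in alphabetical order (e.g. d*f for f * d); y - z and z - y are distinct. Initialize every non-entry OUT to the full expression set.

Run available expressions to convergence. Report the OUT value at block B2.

Answer: {b*c}

Trace:
Converged values:
  B0:  IN={}  OUT={}
  B1:  IN={}  OUT={}
  B2:  IN={}  OUT={b*c}
  B3:  IN={b*c}  OUT={b*c}
  B4:  IN={}  OUT={}
  B5:  IN={}  OUT={}
  B6:  IN={}  OUT={a+a, e-a}
  B7:  IN={a+a, e-a}  OUT={a+a, e-a}
  B8:  IN={}  OUT={f-c}

Merge at B2: IN[B2] = OUT[B1] = {}
Applying B2's transfer function to that IN value gives OUT[B2] (row B2 above).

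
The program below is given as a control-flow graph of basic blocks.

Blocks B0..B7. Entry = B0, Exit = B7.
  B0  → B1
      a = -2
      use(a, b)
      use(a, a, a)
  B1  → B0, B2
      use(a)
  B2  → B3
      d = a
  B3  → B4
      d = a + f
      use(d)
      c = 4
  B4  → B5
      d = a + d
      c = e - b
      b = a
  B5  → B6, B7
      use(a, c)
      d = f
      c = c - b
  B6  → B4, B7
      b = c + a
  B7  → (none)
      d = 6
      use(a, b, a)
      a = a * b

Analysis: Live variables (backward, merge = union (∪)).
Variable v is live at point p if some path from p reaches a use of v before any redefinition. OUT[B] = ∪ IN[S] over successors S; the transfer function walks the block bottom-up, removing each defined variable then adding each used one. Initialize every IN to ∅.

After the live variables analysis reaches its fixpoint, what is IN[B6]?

Per-block solution:
  B0:  IN={b, e, f}  OUT={a, b, e, f}
  B1:  IN={a, b, e, f}  OUT={a, b, e, f}
  B2:  IN={a, b, e, f}  OUT={a, b, e, f}
  B3:  IN={a, b, e, f}  OUT={a, b, d, e, f}
  B4:  IN={a, b, d, e, f}  OUT={a, b, c, e, f}
  B5:  IN={a, b, c, e, f}  OUT={a, b, c, d, e, f}
  B6:  IN={a, c, d, e, f}  OUT={a, b, d, e, f}
  B7:  IN={a, b}  OUT={}

Merge at B6: OUT[B6] = IN[B4] ⊔ IN[B7] = {a, b, d, e, f}
Applying B6's transfer function to that OUT value gives IN[B6] (row B6 above).

Answer: {a, c, d, e, f}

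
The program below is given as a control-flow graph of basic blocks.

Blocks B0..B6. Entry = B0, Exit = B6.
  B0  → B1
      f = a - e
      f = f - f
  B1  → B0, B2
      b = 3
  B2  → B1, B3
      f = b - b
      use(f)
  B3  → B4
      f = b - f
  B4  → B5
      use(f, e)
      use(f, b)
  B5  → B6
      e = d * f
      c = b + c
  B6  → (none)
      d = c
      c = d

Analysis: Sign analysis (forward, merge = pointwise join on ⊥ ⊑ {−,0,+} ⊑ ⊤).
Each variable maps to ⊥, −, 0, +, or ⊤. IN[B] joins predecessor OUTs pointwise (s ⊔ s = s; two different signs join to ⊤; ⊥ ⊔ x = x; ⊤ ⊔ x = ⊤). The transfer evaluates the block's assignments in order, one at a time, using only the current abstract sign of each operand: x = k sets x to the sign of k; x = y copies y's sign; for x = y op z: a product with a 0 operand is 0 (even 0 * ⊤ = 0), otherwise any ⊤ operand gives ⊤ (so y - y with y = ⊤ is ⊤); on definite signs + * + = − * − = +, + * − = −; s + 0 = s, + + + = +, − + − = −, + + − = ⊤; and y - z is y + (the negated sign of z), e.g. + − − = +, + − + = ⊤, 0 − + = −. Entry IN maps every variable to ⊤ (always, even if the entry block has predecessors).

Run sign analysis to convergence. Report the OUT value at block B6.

Per-block solution:
  B0: | IN=(all ⊤) | OUT=(all ⊤)
  B1: | IN=(all ⊤) | OUT={b:+; rest ⊤}
  B2: | IN={b:+; rest ⊤} | OUT={b:+; rest ⊤}
  B3: | IN={b:+; rest ⊤} | OUT={b:+; rest ⊤}
  B4: | IN={b:+; rest ⊤} | OUT={b:+; rest ⊤}
  B5: | IN={b:+; rest ⊤} | OUT={b:+; rest ⊤}
  B6: | IN={b:+; rest ⊤} | OUT={b:+; rest ⊤}

Merge at B6: IN[B6] = OUT[B5] = {a: ⊤, b: +, c: ⊤, d: ⊤, e: ⊤, f: ⊤}
Applying B6's transfer function to that IN value gives OUT[B6] (row B6 above).

Answer: {a: ⊤, b: +, c: ⊤, d: ⊤, e: ⊤, f: ⊤}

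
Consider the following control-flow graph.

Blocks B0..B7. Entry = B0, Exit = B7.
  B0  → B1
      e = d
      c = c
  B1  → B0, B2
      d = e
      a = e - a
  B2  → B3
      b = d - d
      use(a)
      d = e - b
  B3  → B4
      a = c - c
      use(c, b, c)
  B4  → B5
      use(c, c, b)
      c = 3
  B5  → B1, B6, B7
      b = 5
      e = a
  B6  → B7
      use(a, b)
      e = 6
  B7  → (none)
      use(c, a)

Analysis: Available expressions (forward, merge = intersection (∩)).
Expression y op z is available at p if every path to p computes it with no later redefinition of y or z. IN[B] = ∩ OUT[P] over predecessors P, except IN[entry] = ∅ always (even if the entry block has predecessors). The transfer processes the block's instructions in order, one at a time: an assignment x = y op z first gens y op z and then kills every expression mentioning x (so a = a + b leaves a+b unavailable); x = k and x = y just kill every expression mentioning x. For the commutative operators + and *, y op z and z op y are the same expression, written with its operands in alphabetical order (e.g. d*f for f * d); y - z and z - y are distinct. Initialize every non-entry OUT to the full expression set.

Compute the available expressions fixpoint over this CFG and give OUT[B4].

Answer: {e-b}

Working:
Per-block solution:
  B0: | IN={} | OUT={}
  B1: | IN={} | OUT={}
  B2: | IN={} | OUT={e-b}
  B3: | IN={e-b} | OUT={c-c, e-b}
  B4: | IN={c-c, e-b} | OUT={e-b}
  B5: | IN={e-b} | OUT={}
  B6: | IN={} | OUT={}
  B7: | IN={} | OUT={}

Merge at B4: IN[B4] = OUT[B3] = {c-c, e-b}
Applying B4's transfer function to that IN value gives OUT[B4] (row B4 above).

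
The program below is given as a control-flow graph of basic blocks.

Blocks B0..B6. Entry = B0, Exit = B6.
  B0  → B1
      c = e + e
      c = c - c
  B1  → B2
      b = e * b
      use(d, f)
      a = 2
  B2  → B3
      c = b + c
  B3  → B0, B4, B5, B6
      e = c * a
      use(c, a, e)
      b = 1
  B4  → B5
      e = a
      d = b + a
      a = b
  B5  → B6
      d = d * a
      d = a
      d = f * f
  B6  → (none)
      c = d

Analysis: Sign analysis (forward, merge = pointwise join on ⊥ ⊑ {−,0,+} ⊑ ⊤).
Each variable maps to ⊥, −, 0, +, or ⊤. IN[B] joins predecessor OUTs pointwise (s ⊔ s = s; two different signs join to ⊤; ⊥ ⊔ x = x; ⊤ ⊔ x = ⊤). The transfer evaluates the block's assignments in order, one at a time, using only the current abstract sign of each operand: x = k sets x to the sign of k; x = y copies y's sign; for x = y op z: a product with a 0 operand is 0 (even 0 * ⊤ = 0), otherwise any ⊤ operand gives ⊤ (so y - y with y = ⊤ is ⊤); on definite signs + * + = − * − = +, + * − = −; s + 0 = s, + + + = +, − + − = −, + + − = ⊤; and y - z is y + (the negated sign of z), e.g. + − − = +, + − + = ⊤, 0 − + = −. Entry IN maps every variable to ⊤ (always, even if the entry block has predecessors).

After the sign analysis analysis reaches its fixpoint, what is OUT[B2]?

Answer: {a: +, b: ⊤, c: ⊤, d: ⊤, e: ⊤, f: ⊤}

Working:
Fixpoint table:
  B0:  IN=(all ⊤)  OUT=(all ⊤)
  B1:  IN=(all ⊤)  OUT={a:+; rest ⊤}
  B2:  IN={a:+; rest ⊤}  OUT={a:+; rest ⊤}
  B3:  IN={a:+; rest ⊤}  OUT={a:+, b:+; rest ⊤}
  B4:  IN={a:+, b:+; rest ⊤}  OUT={a:+, b:+, d:+, e:+; rest ⊤}
  B5:  IN={a:+, b:+; rest ⊤}  OUT={a:+, b:+; rest ⊤}
  B6:  IN={a:+, b:+; rest ⊤}  OUT={a:+, b:+; rest ⊤}

Merge at B2: IN[B2] = OUT[B1] = {a: +, b: ⊤, c: ⊤, d: ⊤, e: ⊤, f: ⊤}
Applying B2's transfer function to that IN value gives OUT[B2] (row B2 above).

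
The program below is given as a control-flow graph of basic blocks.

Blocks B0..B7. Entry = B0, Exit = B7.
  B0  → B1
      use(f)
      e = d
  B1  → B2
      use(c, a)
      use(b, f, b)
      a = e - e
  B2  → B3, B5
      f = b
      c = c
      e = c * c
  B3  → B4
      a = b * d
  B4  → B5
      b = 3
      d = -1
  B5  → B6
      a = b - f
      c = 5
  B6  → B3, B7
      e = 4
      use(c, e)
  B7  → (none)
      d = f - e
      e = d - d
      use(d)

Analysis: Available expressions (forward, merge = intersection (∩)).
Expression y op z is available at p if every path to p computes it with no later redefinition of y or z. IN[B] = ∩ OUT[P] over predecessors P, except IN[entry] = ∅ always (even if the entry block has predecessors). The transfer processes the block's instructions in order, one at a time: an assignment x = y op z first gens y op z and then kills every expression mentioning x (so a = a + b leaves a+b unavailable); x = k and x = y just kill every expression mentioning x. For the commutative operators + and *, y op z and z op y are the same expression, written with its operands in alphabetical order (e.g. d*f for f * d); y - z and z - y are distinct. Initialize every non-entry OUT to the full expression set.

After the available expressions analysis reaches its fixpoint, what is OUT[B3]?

Answer: {b*d}

Derivation:
Fixpoint table:
  B0:  IN={}  OUT={}
  B1:  IN={}  OUT={e-e}
  B2:  IN={e-e}  OUT={c*c}
  B3:  IN={}  OUT={b*d}
  B4:  IN={b*d}  OUT={}
  B5:  IN={}  OUT={b-f}
  B6:  IN={b-f}  OUT={b-f}
  B7:  IN={b-f}  OUT={b-f, d-d}

Merge at B3: IN[B3] = OUT[B2] ∩ OUT[B6] = {}
Applying B3's transfer function to that IN value gives OUT[B3] (row B3 above).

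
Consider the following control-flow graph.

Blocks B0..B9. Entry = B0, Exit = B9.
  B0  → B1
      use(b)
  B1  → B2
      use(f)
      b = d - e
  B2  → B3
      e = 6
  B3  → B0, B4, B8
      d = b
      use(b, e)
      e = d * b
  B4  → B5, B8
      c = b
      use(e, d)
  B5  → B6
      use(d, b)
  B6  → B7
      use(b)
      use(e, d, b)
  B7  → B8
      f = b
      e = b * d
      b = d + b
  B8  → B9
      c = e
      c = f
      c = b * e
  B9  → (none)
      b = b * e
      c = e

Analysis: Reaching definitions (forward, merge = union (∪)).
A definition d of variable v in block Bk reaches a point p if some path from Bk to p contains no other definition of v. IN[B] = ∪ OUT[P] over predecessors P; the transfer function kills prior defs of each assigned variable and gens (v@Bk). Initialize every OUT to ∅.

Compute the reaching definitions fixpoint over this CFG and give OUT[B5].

Answer: {b@B1, c@B4, d@B3, e@B3}

Derivation:
Fixpoint table:
  B0: | IN={b@B1, d@B3, e@B3} | OUT={b@B1, d@B3, e@B3}
  B1: | IN={b@B1, d@B3, e@B3} | OUT={b@B1, d@B3, e@B3}
  B2: | IN={b@B1, d@B3, e@B3} | OUT={b@B1, d@B3, e@B2}
  B3: | IN={b@B1, d@B3, e@B2} | OUT={b@B1, d@B3, e@B3}
  B4: | IN={b@B1, d@B3, e@B3} | OUT={b@B1, c@B4, d@B3, e@B3}
  B5: | IN={b@B1, c@B4, d@B3, e@B3} | OUT={b@B1, c@B4, d@B3, e@B3}
  B6: | IN={b@B1, c@B4, d@B3, e@B3} | OUT={b@B1, c@B4, d@B3, e@B3}
  B7: | IN={b@B1, c@B4, d@B3, e@B3} | OUT={b@B7, c@B4, d@B3, e@B7, f@B7}
  B8: | IN={b@B1, b@B7, c@B4, d@B3, e@B3, e@B7, f@B7} | OUT={b@B1, b@B7, c@B8, d@B3, e@B3, e@B7, f@B7}
  B9: | IN={b@B1, b@B7, c@B8, d@B3, e@B3, e@B7, f@B7} | OUT={b@B9, c@B9, d@B3, e@B3, e@B7, f@B7}

Merge at B5: IN[B5] = OUT[B4] = {b@B1, c@B4, d@B3, e@B3}
Applying B5's transfer function to that IN value gives OUT[B5] (row B5 above).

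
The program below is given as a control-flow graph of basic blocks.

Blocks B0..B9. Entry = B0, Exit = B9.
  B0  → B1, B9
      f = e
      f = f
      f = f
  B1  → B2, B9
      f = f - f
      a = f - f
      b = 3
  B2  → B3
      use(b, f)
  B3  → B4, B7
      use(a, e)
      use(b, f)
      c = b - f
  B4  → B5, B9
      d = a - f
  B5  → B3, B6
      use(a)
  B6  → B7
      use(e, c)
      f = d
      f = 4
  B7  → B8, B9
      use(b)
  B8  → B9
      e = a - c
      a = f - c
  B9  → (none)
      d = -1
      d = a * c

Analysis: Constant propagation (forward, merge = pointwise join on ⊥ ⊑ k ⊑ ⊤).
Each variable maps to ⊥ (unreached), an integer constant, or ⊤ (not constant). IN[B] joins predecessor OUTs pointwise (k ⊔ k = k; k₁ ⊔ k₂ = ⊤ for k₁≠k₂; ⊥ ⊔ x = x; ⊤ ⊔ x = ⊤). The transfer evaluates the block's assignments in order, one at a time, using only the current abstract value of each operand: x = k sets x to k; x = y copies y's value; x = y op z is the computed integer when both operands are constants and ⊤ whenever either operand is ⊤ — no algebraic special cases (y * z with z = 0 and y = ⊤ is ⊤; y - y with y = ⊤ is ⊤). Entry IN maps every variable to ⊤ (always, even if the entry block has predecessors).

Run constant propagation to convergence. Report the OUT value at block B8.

Answer: {a: ⊤, b: 3, c: ⊤, d: ⊤, e: ⊤, f: ⊤}

Trace:
Converged values:
  B0: | IN=(all ⊤) | OUT=(all ⊤)
  B1: | IN=(all ⊤) | OUT={b:3; rest ⊤}
  B2: | IN={b:3; rest ⊤} | OUT={b:3; rest ⊤}
  B3: | IN={b:3; rest ⊤} | OUT={b:3; rest ⊤}
  B4: | IN={b:3; rest ⊤} | OUT={b:3; rest ⊤}
  B5: | IN={b:3; rest ⊤} | OUT={b:3; rest ⊤}
  B6: | IN={b:3; rest ⊤} | OUT={b:3, f:4; rest ⊤}
  B7: | IN={b:3; rest ⊤} | OUT={b:3; rest ⊤}
  B8: | IN={b:3; rest ⊤} | OUT={b:3; rest ⊤}
  B9: | IN=(all ⊤) | OUT=(all ⊤)

Merge at B8: IN[B8] = OUT[B7] = {a: ⊤, b: 3, c: ⊤, d: ⊤, e: ⊤, f: ⊤}
Applying B8's transfer function to that IN value gives OUT[B8] (row B8 above).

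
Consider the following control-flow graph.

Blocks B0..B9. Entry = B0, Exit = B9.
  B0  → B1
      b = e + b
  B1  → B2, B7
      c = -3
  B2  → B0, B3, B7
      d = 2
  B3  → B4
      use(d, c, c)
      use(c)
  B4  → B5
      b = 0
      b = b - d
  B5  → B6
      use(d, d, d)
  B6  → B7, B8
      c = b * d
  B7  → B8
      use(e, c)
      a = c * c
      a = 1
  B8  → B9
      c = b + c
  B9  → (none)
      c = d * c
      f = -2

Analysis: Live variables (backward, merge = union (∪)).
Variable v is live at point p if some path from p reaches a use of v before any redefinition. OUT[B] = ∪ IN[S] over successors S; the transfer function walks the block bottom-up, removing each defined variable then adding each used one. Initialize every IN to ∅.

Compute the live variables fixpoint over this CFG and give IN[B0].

Answer: {b, d, e}

Working:
Converged values:
  B0:   IN={b, d, e}   OUT={b, d, e}
  B1:   IN={b, d, e}   OUT={b, c, d, e}
  B2:   IN={b, c, e}   OUT={b, c, d, e}
  B3:   IN={c, d, e}   OUT={d, e}
  B4:   IN={d, e}   OUT={b, d, e}
  B5:   IN={b, d, e}   OUT={b, d, e}
  B6:   IN={b, d, e}   OUT={b, c, d, e}
  B7:   IN={b, c, d, e}   OUT={b, c, d}
  B8:   IN={b, c, d}   OUT={c, d}
  B9:   IN={c, d}   OUT={}

Merge at B0: OUT[B0] = IN[B1] = {b, d, e}
Applying B0's transfer function to that OUT value gives IN[B0] (row B0 above).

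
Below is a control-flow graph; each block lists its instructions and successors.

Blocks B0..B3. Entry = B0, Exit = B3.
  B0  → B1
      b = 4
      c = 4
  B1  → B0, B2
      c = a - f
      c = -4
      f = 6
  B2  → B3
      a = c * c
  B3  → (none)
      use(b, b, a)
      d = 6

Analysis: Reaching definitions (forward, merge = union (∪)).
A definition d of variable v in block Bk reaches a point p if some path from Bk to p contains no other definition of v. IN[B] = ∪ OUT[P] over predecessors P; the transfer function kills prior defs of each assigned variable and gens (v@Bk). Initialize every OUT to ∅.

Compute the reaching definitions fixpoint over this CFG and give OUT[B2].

Per-block solution:
  B0:  IN={b@B0, c@B1, f@B1}  OUT={b@B0, c@B0, f@B1}
  B1:  IN={b@B0, c@B0, f@B1}  OUT={b@B0, c@B1, f@B1}
  B2:  IN={b@B0, c@B1, f@B1}  OUT={a@B2, b@B0, c@B1, f@B1}
  B3:  IN={a@B2, b@B0, c@B1, f@B1}  OUT={a@B2, b@B0, c@B1, d@B3, f@B1}

Merge at B2: IN[B2] = OUT[B1] = {b@B0, c@B1, f@B1}
Applying B2's transfer function to that IN value gives OUT[B2] (row B2 above).

Answer: {a@B2, b@B0, c@B1, f@B1}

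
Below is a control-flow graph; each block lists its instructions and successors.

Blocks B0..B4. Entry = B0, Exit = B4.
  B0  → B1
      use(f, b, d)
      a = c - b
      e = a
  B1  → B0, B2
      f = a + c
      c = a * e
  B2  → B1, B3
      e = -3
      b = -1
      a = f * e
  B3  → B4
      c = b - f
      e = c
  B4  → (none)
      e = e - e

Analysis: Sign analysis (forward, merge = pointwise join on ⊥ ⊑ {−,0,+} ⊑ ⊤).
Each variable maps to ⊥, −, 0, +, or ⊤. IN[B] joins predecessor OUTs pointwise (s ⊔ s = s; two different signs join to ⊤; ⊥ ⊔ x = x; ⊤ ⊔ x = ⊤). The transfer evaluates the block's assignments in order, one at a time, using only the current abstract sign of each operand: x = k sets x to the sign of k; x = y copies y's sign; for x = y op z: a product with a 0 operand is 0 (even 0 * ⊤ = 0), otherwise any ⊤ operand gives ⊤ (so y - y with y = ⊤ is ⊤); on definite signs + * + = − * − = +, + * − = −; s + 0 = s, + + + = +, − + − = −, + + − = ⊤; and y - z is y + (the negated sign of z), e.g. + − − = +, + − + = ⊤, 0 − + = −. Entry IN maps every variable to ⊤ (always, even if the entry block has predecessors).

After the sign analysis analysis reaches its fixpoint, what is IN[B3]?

Converged values:
  B0:  IN=(all ⊤)  OUT=(all ⊤)
  B1:  IN=(all ⊤)  OUT=(all ⊤)
  B2:  IN=(all ⊤)  OUT={b:-, e:-; rest ⊤}
  B3:  IN={b:-, e:-; rest ⊤}  OUT={b:-; rest ⊤}
  B4:  IN={b:-; rest ⊤}  OUT={b:-; rest ⊤}

Merge at B3: IN[B3] = OUT[B2] = {a: ⊤, b: -, c: ⊤, d: ⊤, e: -, f: ⊤}

Answer: {a: ⊤, b: -, c: ⊤, d: ⊤, e: -, f: ⊤}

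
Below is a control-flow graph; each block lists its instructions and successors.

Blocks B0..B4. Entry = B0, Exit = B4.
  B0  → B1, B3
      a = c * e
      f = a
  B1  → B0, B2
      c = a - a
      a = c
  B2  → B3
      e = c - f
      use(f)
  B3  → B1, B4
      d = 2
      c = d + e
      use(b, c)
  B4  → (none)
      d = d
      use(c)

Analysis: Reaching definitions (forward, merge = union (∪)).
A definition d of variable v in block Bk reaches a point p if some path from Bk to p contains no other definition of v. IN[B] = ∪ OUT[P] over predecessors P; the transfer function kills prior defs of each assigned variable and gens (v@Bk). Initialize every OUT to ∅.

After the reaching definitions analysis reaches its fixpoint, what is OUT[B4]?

Per-block solution:
  B0: | IN={a@B1, c@B1, d@B3, e@B2, f@B0} | OUT={a@B0, c@B1, d@B3, e@B2, f@B0}
  B1: | IN={a@B0, a@B1, c@B1, c@B3, d@B3, e@B2, f@B0} | OUT={a@B1, c@B1, d@B3, e@B2, f@B0}
  B2: | IN={a@B1, c@B1, d@B3, e@B2, f@B0} | OUT={a@B1, c@B1, d@B3, e@B2, f@B0}
  B3: | IN={a@B0, a@B1, c@B1, d@B3, e@B2, f@B0} | OUT={a@B0, a@B1, c@B3, d@B3, e@B2, f@B0}
  B4: | IN={a@B0, a@B1, c@B3, d@B3, e@B2, f@B0} | OUT={a@B0, a@B1, c@B3, d@B4, e@B2, f@B0}

Merge at B4: IN[B4] = OUT[B3] = {a@B0, a@B1, c@B3, d@B3, e@B2, f@B0}
Applying B4's transfer function to that IN value gives OUT[B4] (row B4 above).

Answer: {a@B0, a@B1, c@B3, d@B4, e@B2, f@B0}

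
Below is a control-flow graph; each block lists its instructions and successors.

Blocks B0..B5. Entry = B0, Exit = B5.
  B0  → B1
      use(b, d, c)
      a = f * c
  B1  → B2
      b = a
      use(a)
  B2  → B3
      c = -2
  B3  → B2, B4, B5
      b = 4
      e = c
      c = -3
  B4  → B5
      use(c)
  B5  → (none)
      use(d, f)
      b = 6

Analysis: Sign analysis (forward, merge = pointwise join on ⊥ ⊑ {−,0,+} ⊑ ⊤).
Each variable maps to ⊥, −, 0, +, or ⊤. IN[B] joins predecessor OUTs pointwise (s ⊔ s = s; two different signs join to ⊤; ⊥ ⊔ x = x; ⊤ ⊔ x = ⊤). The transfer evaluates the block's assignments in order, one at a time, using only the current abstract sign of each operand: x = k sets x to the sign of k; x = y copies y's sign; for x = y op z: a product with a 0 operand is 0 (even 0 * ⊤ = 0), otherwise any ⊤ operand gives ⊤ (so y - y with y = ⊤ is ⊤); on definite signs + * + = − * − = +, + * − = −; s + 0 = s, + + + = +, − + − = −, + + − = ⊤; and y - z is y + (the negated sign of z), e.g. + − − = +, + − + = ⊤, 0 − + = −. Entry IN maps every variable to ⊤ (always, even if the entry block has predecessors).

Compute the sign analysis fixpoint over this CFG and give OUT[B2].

Answer: {a: ⊤, b: ⊤, c: -, d: ⊤, e: ⊤, f: ⊤}

Trace:
Per-block solution:
  B0: | IN=(all ⊤) | OUT=(all ⊤)
  B1: | IN=(all ⊤) | OUT=(all ⊤)
  B2: | IN=(all ⊤) | OUT={c:-; rest ⊤}
  B3: | IN={c:-; rest ⊤} | OUT={b:+, c:-, e:-; rest ⊤}
  B4: | IN={b:+, c:-, e:-; rest ⊤} | OUT={b:+, c:-, e:-; rest ⊤}
  B5: | IN={b:+, c:-, e:-; rest ⊤} | OUT={b:+, c:-, e:-; rest ⊤}

Merge at B2: IN[B2] = OUT[B1] ⊔ OUT[B3] = {a: ⊤, b: ⊤, c: ⊤, d: ⊤, e: ⊤, f: ⊤}
Applying B2's transfer function to that IN value gives OUT[B2] (row B2 above).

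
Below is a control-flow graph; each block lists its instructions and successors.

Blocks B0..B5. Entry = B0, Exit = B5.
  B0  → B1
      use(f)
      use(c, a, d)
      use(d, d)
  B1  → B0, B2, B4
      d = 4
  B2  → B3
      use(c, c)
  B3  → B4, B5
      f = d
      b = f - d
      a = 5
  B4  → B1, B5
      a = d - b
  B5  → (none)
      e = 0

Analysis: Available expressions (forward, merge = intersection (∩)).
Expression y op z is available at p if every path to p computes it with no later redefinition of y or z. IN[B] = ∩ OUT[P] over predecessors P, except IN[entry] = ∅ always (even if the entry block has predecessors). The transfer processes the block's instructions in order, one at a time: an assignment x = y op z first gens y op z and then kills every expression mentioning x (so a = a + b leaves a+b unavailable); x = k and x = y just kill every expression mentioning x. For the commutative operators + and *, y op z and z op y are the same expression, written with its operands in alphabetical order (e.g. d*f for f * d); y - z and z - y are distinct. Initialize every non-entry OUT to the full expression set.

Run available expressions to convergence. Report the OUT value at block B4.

Fixpoint table:
  B0: | IN={} | OUT={}
  B1: | IN={} | OUT={}
  B2: | IN={} | OUT={}
  B3: | IN={} | OUT={f-d}
  B4: | IN={} | OUT={d-b}
  B5: | IN={} | OUT={}

Merge at B4: IN[B4] = OUT[B1] ∩ OUT[B3] = {}
Applying B4's transfer function to that IN value gives OUT[B4] (row B4 above).

Answer: {d-b}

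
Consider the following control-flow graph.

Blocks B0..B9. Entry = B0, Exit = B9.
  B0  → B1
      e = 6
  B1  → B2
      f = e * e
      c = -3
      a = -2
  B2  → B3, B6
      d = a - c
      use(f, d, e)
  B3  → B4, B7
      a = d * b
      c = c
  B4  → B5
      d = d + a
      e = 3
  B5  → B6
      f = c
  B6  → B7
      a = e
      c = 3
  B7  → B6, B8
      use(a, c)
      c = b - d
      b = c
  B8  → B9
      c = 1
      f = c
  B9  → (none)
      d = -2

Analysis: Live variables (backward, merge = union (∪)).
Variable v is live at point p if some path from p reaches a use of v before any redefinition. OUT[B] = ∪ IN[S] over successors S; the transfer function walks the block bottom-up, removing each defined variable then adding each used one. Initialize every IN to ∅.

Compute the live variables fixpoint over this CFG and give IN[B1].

Answer: {b, e}

Trace:
Per-block solution:
  B0: | IN={b} | OUT={b, e}
  B1: | IN={b, e} | OUT={a, b, c, e, f}
  B2: | IN={a, b, c, e, f} | OUT={b, c, d, e}
  B3: | IN={b, c, d, e} | OUT={a, b, c, d, e}
  B4: | IN={a, b, c, d} | OUT={b, c, d, e}
  B5: | IN={b, c, d, e} | OUT={b, d, e}
  B6: | IN={b, d, e} | OUT={a, b, c, d, e}
  B7: | IN={a, b, c, d, e} | OUT={b, d, e}
  B8: | IN={} | OUT={}
  B9: | IN={} | OUT={}

Merge at B1: OUT[B1] = IN[B2] = {a, b, c, e, f}
Applying B1's transfer function to that OUT value gives IN[B1] (row B1 above).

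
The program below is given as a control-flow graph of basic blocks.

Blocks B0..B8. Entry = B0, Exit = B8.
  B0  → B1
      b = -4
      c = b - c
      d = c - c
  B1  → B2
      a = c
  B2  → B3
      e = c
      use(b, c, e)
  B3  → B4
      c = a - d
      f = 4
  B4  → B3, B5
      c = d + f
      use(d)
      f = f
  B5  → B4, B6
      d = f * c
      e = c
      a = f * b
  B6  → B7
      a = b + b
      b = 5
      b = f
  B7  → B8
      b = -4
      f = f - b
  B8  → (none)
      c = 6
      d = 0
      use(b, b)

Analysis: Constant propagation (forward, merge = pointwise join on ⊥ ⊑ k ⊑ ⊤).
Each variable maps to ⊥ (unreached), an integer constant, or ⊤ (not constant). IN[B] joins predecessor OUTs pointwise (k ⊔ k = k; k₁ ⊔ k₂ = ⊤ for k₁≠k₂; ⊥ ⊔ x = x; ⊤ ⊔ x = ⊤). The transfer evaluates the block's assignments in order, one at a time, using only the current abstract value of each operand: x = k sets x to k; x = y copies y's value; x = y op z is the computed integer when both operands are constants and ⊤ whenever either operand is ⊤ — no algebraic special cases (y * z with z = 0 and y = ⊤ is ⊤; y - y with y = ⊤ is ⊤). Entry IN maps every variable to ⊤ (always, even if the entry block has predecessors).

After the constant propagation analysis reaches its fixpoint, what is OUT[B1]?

Answer: {a: ⊤, b: -4, c: ⊤, d: ⊤, e: ⊤, f: ⊤}

Working:
Fixpoint table:
  B0:   IN=(all ⊤)   OUT={b:-4; rest ⊤}
  B1:   IN={b:-4; rest ⊤}   OUT={b:-4; rest ⊤}
  B2:   IN={b:-4; rest ⊤}   OUT={b:-4; rest ⊤}
  B3:   IN={b:-4; rest ⊤}   OUT={b:-4, f:4; rest ⊤}
  B4:   IN={b:-4, f:4; rest ⊤}   OUT={b:-4, f:4; rest ⊤}
  B5:   IN={b:-4, f:4; rest ⊤}   OUT={a:-16, b:-4, f:4; rest ⊤}
  B6:   IN={a:-16, b:-4, f:4; rest ⊤}   OUT={a:-8, b:4, f:4; rest ⊤}
  B7:   IN={a:-8, b:4, f:4; rest ⊤}   OUT={a:-8, b:-4, f:8; rest ⊤}
  B8:   IN={a:-8, b:-4, f:8; rest ⊤}   OUT={a:-8, b:-4, c:6, d:0, f:8; rest ⊤}

Merge at B1: IN[B1] = OUT[B0] = {a: ⊤, b: -4, c: ⊤, d: ⊤, e: ⊤, f: ⊤}
Applying B1's transfer function to that IN value gives OUT[B1] (row B1 above).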